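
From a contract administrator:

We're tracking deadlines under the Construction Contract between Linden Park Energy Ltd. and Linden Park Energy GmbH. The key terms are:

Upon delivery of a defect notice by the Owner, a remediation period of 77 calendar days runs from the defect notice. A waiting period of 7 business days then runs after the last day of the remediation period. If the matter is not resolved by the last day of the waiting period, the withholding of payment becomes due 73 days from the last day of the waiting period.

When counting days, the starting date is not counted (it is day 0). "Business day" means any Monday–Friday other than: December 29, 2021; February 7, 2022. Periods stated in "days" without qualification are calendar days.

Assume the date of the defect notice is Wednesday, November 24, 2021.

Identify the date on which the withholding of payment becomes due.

The last day of the remediation period: 77 calendar days after November 24, 2021 is February 9, 2022.
The last day of the waiting period: counting 7 business days from Wednesday, February 9, 2022 (Feb 10, Feb 11, Feb 14, Feb 15, Feb 16, Feb 17, Feb 18, skipping weekends) reaches Friday, February 18, 2022.
Adding 73 calendar days to February 18, 2022 gives May 2, 2022, which is the date on which the withholding of payment becomes due.

May 2, 2022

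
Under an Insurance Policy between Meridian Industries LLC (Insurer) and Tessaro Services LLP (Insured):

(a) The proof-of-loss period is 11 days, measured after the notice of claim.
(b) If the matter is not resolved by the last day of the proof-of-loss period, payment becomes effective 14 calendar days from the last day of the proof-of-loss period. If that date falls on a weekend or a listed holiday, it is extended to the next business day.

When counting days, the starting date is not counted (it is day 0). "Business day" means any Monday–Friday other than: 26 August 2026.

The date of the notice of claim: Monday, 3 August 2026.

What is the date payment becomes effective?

28 August 2026

The last day of the proof-of-loss period: 11 calendar days after 3 August 2026 is 14 August 2026.
The date payment becomes effective: 14 calendar days after 14 August 2026 is 28 August 2026. 28 August 2026 is a Friday and is not a listed holiday, so no roll-forward applies.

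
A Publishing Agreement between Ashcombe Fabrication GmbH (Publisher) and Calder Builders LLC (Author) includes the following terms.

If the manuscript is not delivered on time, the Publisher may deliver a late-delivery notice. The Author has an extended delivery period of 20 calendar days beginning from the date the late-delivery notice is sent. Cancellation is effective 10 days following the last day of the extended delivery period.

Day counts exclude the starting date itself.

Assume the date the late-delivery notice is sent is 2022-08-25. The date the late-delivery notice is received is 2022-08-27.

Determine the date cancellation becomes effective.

2022-09-24

The last day of the extended delivery period: 20 calendar days after 2022-08-25 is 2022-09-14.
Adding 10 calendar days to 2022-09-14 gives 2022-09-24, which is the date cancellation becomes effective.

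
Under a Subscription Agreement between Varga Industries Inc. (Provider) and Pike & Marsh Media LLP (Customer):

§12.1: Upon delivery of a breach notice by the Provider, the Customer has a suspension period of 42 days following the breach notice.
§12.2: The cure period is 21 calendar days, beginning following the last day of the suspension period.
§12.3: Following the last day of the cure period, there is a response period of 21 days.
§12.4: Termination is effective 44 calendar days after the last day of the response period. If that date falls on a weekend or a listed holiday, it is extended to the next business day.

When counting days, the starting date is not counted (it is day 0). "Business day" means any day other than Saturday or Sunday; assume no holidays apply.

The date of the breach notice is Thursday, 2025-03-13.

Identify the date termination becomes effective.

The last day of the suspension period: 42 calendar days after 2025-03-13 is 2025-04-24.
Adding 21 calendar days to 2025-04-24 gives 2025-05-15, which is the last day of the cure period.
Adding 21 calendar days to 2025-05-15 gives 2025-06-05, which is the last day of the response period.
The date termination becomes effective: 2025-06-05 + 44 days = 2025-07-19. That falls on a Saturday, so it rolls to the next business day, Monday, 2025-07-21.

2025-07-21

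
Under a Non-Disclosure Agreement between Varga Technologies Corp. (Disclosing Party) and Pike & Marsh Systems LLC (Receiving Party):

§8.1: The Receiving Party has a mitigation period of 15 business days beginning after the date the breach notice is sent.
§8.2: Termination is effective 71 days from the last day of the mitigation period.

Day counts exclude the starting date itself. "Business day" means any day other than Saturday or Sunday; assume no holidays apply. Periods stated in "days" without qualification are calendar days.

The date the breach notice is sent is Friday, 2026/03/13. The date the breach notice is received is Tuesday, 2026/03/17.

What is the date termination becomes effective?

From Friday, 2026/03/13, 15 business days (Mar 16, Mar 17, Mar 18, Mar 19, …, Apr 1, Apr 2, Apr 3, skipping weekends) brings us to Friday, 2026/04/03, which is the last day of the mitigation period.
Adding 71 calendar days to 2026/04/03 gives 2026/06/13, which is the date termination becomes effective.

2026/06/13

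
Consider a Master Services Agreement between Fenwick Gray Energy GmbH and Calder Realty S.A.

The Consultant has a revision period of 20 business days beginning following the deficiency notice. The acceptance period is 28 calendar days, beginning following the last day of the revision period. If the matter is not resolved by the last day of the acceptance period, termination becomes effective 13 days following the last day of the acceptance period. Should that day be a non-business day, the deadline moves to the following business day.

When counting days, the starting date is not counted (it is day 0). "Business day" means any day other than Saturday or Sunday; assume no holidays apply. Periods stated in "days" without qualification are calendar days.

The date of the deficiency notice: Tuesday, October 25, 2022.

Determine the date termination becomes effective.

January 2, 2023

From Tuesday, October 25, 2022, 20 business days (Oct 26, Oct 27, Oct 28, Oct 31, …, Nov 18, Nov 21, Nov 22, skipping weekends) brings us to Tuesday, November 22, 2022, which is the last day of the revision period.
Adding 28 calendar days to November 22, 2022 gives December 20, 2022, which is the last day of the acceptance period.
The date termination becomes effective: 13 calendar days after December 20, 2022 is January 2, 2023. January 2, 2023 is a Monday, so no roll-forward applies.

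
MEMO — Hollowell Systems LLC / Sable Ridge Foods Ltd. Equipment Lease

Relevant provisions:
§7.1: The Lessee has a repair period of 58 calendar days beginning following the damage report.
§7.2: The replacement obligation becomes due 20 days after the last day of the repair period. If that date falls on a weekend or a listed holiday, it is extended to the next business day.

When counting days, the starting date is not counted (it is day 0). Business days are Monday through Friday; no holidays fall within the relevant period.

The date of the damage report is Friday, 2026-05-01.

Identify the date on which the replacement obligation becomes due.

Adding 58 calendar days to 2026-05-01 gives 2026-06-28, which is the last day of the repair period.
Adding 20 calendar days to 2026-06-28 gives 2026-07-18, which is the date on which the replacement obligation becomes due. That falls on a Saturday, so it rolls to the next business day, Monday, 2026-07-20.

2026-07-20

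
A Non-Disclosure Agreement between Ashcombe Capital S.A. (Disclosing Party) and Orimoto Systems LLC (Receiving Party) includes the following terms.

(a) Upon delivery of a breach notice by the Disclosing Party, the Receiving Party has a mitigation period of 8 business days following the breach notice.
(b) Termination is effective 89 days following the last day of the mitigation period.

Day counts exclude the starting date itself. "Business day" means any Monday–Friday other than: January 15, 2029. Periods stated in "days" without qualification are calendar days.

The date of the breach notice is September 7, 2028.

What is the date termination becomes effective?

December 17, 2028

The last day of the mitigation period: counting 8 business days from Thursday, September 7, 2028 (Sep 8, Sep 11, Sep 12, Sep 13, Sep 14, Sep 15, Sep 18, Sep 19, skipping weekends) reaches Tuesday, September 19, 2028.
The date termination becomes effective: September 19, 2028 + 89 days = December 17, 2028.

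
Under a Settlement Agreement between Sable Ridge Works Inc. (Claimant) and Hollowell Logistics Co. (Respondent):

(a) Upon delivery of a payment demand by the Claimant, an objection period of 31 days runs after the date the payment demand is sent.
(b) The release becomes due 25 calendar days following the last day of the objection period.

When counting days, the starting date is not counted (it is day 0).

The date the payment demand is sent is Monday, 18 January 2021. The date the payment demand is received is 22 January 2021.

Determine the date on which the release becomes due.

Adding 31 calendar days to 18 January 2021 gives 18 February 2021, which is the last day of the objection period.
The date on which the release becomes due: 25 calendar days after 18 February 2021 is 15 March 2021.

15 March 2021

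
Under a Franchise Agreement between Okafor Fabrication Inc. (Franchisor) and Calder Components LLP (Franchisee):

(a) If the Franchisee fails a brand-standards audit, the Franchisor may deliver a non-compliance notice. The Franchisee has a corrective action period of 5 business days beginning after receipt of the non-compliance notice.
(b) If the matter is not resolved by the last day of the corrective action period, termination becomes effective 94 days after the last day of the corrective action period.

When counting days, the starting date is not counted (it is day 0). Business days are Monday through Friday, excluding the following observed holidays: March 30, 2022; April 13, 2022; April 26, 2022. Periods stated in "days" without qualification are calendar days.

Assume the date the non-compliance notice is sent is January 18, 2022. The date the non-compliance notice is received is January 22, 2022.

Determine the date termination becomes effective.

May 2, 2022

The last day of the corrective action period: counting 5 business days from Saturday, January 22, 2022 (Jan 24, Jan 25, Jan 26, Jan 27, Jan 28, skipping weekends) reaches Friday, January 28, 2022.
The date termination becomes effective: 94 calendar days after January 28, 2022 is May 2, 2022.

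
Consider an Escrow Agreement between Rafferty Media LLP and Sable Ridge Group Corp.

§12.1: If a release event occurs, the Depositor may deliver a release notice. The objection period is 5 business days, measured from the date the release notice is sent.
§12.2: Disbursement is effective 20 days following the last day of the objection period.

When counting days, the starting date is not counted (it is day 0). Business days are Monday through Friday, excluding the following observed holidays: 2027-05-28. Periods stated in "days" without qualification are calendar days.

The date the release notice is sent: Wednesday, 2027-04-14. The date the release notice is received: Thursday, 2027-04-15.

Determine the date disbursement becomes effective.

From Wednesday, 2027-04-14, 5 business days (Apr 15, Apr 16, Apr 19, Apr 20, Apr 21, skipping weekends) brings us to Wednesday, 2027-04-21, which is the last day of the objection period.
Adding 20 calendar days to 2027-04-21 gives 2027-05-11, which is the date disbursement becomes effective.

2027-05-11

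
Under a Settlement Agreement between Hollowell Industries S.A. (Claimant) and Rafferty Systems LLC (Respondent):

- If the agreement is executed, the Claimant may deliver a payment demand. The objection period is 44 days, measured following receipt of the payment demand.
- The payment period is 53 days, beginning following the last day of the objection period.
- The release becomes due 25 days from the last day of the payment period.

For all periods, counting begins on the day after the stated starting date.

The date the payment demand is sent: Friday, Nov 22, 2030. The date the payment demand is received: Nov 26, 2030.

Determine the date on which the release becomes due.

The last day of the objection period: 44 calendar days after Nov 26, 2030 is Jan 9, 2031.
The last day of the payment period: 53 calendar days after Jan 9, 2031 is Mar 3, 2031.
The date on which the release becomes due: Mar 3, 2031 + 25 days = Mar 28, 2031.

Mar 28, 2031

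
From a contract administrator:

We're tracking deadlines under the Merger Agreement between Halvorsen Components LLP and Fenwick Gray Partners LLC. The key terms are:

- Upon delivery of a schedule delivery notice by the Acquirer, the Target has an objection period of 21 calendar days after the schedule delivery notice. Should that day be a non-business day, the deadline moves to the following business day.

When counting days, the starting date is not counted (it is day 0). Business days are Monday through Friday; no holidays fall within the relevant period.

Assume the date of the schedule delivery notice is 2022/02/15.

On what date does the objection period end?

2022/03/08

The last day of the objection period: 2022/02/15 + 21 days = 2022/03/08. 2022/03/08 is a Tuesday, so no roll-forward applies.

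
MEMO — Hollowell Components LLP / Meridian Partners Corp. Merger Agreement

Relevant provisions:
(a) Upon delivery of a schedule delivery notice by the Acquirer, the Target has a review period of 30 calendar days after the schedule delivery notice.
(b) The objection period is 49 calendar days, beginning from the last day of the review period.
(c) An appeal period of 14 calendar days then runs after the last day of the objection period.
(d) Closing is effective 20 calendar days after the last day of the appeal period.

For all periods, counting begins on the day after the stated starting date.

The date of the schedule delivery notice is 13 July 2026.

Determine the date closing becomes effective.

3 November 2026

The last day of the review period: 30 calendar days after 13 July 2026 is 12 August 2026.
The last day of the objection period: 49 calendar days after 12 August 2026 is 30 September 2026.
The last day of the appeal period: 30 September 2026 + 14 days = 14 October 2026.
Adding 20 calendar days to 14 October 2026 gives 3 November 2026, which is the date closing becomes effective.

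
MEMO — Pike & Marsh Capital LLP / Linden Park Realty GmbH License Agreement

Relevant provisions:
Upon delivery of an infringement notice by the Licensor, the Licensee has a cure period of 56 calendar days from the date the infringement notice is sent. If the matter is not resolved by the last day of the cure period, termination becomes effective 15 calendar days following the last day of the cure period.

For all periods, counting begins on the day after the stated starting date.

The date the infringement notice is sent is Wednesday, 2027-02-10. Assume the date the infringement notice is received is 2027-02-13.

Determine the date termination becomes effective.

2027-04-22

Adding 56 calendar days to 2027-02-10 gives 2027-04-07, which is the last day of the cure period.
The date termination becomes effective: 15 calendar days after 2027-04-07 is 2027-04-22.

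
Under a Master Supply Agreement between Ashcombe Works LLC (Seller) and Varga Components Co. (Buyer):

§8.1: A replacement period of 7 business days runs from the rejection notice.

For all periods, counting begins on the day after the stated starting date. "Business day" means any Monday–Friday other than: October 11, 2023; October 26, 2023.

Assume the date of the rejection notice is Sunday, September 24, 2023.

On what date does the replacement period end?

The last day of the replacement period: 7 business days after Sunday, September 24, 2023, skipping weekends — Sep 25, Sep 26, Sep 27, Sep 28, Sep 29, Oct 2, Oct 3 — lands on Tuesday, October 3, 2023.

October 3, 2023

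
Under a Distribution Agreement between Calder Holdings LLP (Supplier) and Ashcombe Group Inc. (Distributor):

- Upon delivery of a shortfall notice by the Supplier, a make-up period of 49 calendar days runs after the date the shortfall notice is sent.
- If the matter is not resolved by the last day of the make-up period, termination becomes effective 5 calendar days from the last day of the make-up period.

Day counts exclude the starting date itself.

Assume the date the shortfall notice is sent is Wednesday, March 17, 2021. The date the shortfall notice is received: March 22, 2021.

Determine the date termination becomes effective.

May 10, 2021

Adding 49 calendar days to March 17, 2021 gives May 5, 2021, which is the last day of the make-up period.
The date termination becomes effective: May 5, 2021 + 5 days = May 10, 2021.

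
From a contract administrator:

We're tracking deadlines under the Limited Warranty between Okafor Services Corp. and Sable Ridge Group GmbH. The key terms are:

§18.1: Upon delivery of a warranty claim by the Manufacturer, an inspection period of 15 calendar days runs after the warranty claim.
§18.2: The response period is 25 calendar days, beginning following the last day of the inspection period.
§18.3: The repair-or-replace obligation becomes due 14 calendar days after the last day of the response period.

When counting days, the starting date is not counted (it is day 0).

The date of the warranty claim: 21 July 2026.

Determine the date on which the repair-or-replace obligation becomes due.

Adding 15 calendar days to 21 July 2026 gives 5 August 2026, which is the last day of the inspection period.
The last day of the response period: 5 August 2026 + 25 days = 30 August 2026.
The date on which the repair-or-replace obligation becomes due: 30 August 2026 + 14 days = 13 September 2026.

13 September 2026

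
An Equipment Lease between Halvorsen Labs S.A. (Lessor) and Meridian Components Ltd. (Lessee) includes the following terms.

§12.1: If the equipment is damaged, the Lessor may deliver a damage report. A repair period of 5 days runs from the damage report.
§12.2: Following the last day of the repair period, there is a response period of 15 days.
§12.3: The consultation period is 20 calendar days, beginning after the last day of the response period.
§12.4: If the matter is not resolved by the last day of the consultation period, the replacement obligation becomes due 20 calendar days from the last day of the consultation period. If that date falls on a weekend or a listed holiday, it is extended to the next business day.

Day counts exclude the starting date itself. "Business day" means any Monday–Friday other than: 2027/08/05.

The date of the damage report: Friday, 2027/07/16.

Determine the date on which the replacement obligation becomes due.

The last day of the repair period: 2027/07/16 + 5 days = 2027/07/21.
The last day of the response period: 15 calendar days after 2027/07/21 is 2027/08/05.
The last day of the consultation period: 20 calendar days after 2027/08/05 is 2027/08/25.
Adding 20 calendar days to 2027/08/25 gives 2027/09/14, which is the date on which the replacement obligation becomes due. 2027/09/14 is a Tuesday and is not a listed holiday, so no roll-forward applies.

2027/09/14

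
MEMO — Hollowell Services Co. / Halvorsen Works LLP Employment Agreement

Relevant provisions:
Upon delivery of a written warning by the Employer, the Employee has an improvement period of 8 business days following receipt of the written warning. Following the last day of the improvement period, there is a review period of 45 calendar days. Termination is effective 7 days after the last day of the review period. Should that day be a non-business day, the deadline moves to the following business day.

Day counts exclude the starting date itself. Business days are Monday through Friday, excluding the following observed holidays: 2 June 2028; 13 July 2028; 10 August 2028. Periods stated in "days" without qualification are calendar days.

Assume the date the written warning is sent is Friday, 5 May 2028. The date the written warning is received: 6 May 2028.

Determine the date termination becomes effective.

From Saturday, 6 May 2028, 8 business days (May 8, May 9, May 10, May 11, May 12, May 15, May 16, May 17, skipping weekends) brings us to Wednesday, 17 May 2028, which is the last day of the improvement period.
The last day of the review period: 17 May 2028 + 45 days = 1 July 2028.
The date termination becomes effective: 1 July 2028 + 7 days = 8 July 2028. That falls on a Saturday, so it rolls to the next business day, Monday, 10 July 2028.

10 July 2028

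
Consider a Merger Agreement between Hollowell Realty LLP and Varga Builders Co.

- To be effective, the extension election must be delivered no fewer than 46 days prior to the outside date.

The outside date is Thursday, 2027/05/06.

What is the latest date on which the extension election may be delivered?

2027/05/06 minus 46 days is 2027/03/21.

2027/03/21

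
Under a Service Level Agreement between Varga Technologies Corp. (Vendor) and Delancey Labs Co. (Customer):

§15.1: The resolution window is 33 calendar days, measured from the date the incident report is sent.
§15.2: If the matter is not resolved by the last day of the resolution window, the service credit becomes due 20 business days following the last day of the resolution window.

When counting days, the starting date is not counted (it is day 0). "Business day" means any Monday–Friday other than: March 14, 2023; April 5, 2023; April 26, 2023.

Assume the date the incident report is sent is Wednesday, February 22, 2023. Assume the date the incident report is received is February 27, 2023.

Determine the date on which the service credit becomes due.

April 25, 2023

The last day of the resolution window: February 22, 2023 + 33 days = March 27, 2023.
From Monday, March 27, 2023, 20 business days (Mar 28, Mar 29, Mar 30, Mar 31, …, Apr 21, Apr 24, Apr 25, skipping weekends and the listed holiday on Apr 5) brings us to Tuesday, April 25, 2023, which is the date on which the service credit becomes due.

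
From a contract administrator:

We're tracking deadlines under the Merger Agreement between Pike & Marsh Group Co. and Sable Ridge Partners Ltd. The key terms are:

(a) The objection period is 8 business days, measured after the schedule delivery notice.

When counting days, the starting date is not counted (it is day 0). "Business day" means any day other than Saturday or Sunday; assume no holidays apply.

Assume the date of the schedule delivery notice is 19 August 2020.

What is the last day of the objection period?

31 August 2020

From Wednesday, 19 August 2020, 8 business days (Aug 20, Aug 21, Aug 24, Aug 25, Aug 26, Aug 27, Aug 28, Aug 31, skipping weekends) brings us to Monday, 31 August 2020, which is the last day of the objection period.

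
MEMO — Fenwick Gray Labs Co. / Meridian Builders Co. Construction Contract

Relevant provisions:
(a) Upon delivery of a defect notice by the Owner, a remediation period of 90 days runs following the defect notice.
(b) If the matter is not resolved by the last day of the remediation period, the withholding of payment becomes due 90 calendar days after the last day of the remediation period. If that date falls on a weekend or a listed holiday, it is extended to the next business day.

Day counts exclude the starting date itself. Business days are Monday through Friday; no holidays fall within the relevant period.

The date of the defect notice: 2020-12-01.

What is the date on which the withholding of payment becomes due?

2021-05-31

The last day of the remediation period: 2020-12-01 + 90 days = 2021-03-01.
The date on which the withholding of payment becomes due: 90 calendar days after 2021-03-01 is 2021-05-30. That falls on a Sunday, so it rolls to the next business day, Monday, 2021-05-31.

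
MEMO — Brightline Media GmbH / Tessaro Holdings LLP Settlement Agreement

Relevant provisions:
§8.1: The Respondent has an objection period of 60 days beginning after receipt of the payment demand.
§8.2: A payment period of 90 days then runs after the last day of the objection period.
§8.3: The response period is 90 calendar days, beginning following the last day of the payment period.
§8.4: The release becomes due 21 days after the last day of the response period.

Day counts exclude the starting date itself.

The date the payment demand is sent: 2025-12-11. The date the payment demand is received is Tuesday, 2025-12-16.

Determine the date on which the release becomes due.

2026-09-03

Adding 60 calendar days to 2025-12-16 gives 2026-02-14, which is the last day of the objection period.
The last day of the payment period: 90 calendar days after 2026-02-14 is 2026-05-15.
The last day of the response period: 90 calendar days after 2026-05-15 is 2026-08-13.
Adding 21 calendar days to 2026-08-13 gives 2026-09-03, which is the date on which the release becomes due.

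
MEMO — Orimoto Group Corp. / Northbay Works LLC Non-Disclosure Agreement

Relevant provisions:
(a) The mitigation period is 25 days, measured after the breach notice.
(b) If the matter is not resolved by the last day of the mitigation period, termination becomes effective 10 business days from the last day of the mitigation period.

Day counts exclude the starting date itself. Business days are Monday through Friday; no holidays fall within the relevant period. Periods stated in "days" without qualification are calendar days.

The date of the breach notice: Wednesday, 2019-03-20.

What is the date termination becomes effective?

2019-04-26

Adding 25 calendar days to 2019-03-20 gives 2019-04-14, which is the last day of the mitigation period.
From Sunday, 2019-04-14, 10 business days (Apr 15, Apr 16, Apr 17, Apr 18, Apr 19, Apr 22, Apr 23, Apr 24, Apr 25, Apr 26, skipping weekends) brings us to Friday, 2019-04-26, which is the date termination becomes effective.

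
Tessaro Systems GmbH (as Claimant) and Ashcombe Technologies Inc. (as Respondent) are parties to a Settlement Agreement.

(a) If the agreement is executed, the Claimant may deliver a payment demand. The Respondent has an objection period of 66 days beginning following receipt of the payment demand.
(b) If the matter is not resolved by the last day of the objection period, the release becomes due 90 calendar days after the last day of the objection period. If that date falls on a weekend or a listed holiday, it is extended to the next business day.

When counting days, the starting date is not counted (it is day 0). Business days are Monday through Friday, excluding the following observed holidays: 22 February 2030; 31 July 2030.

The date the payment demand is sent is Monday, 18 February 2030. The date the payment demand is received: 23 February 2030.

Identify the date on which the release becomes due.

29 July 2030

The last day of the objection period: 66 calendar days after 23 February 2030 is 30 April 2030.
The date on which the release becomes due: 90 calendar days after 30 April 2030 is 29 July 2030. 29 July 2030 is a Monday and is not a listed holiday, so no roll-forward applies.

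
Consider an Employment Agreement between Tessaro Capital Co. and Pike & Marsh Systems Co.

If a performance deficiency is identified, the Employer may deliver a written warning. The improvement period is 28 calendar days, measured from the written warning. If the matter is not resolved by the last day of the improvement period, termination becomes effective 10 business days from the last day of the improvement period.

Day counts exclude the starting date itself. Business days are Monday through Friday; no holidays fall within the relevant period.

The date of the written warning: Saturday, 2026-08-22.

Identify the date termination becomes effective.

The last day of the improvement period: 2026-08-22 + 28 days = 2026-09-19.
The date termination becomes effective: 10 business days after Saturday, 2026-09-19, skipping weekends — Sep 21, Sep 22, Sep 23, Sep 24, Sep 25, Sep 28, Sep 29, Sep 30, Oct 1, Oct 2 — lands on Friday, 2026-10-02.

2026-10-02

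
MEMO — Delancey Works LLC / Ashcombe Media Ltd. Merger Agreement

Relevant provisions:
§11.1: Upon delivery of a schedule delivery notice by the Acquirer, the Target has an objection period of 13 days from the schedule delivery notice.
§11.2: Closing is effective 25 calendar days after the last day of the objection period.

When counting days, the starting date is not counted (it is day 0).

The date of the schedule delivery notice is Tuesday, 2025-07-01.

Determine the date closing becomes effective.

2025-08-08

The last day of the objection period: 13 calendar days after 2025-07-01 is 2025-07-14.
Adding 25 calendar days to 2025-07-14 gives 2025-08-08, which is the date closing becomes effective.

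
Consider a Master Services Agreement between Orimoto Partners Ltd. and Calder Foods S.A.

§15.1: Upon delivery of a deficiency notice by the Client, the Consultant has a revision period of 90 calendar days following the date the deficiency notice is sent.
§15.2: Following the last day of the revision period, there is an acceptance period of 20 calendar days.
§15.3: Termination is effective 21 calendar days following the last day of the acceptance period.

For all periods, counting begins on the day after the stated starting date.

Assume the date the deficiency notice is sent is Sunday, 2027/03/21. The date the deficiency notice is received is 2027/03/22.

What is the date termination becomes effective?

2027/07/30

Adding 90 calendar days to 2027/03/21 gives 2027/06/19, which is the last day of the revision period.
The last day of the acceptance period: 2027/06/19 + 20 days = 2027/07/09.
Adding 21 calendar days to 2027/07/09 gives 2027/07/30, which is the date termination becomes effective.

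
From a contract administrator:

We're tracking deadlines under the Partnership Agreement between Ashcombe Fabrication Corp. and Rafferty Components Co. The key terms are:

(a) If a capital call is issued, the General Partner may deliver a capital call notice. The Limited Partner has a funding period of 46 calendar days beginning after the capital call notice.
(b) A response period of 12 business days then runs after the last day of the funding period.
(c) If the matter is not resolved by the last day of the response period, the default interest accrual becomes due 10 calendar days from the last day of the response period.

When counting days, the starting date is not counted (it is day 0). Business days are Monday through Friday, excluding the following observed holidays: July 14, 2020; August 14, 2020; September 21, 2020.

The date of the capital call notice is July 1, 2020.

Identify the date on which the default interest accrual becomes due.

September 11, 2020

The last day of the funding period: July 1, 2020 + 46 days = August 16, 2020.
The last day of the response period: counting 12 business days from Sunday, August 16, 2020 (Aug 17, Aug 18, Aug 19, Aug 20, …, Aug 28, Aug 31, Sep 1, skipping weekends) reaches Tuesday, September 1, 2020.
The date on which the default interest accrual becomes due: September 1, 2020 + 10 days = September 11, 2020.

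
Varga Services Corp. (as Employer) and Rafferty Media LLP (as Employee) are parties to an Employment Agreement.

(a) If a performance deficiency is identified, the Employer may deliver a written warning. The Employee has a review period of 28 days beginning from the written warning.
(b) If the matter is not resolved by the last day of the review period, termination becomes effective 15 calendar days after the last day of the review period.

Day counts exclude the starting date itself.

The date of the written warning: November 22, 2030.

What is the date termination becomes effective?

January 4, 2031

The last day of the review period: 28 calendar days after November 22, 2030 is December 20, 2030.
The date termination becomes effective: December 20, 2030 + 15 days = January 4, 2031.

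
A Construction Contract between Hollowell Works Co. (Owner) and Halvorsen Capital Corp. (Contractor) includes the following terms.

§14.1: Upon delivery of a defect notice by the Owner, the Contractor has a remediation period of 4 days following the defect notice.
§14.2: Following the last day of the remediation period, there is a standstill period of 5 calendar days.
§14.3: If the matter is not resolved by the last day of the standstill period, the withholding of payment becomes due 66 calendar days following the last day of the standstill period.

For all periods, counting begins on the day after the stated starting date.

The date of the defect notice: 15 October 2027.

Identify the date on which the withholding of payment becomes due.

29 December 2027

Adding 4 calendar days to 15 October 2027 gives 19 October 2027, which is the last day of the remediation period.
Adding 5 calendar days to 19 October 2027 gives 24 October 2027, which is the last day of the standstill period.
The date on which the withholding of payment becomes due: 24 October 2027 + 66 days = 29 December 2027.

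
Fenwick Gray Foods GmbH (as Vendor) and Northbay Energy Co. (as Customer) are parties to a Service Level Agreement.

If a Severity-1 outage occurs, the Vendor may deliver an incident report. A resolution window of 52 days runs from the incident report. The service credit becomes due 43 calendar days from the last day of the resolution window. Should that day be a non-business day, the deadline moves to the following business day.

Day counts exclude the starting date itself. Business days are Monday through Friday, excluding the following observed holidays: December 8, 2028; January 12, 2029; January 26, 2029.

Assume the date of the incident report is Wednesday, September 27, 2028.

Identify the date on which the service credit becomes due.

January 1, 2029

Adding 52 calendar days to September 27, 2028 gives November 18, 2028, which is the last day of the resolution window.
The date on which the service credit becomes due: November 18, 2028 + 43 days = December 31, 2028. That falls on a Sunday, so it rolls to the next business day, Monday, January 1, 2029.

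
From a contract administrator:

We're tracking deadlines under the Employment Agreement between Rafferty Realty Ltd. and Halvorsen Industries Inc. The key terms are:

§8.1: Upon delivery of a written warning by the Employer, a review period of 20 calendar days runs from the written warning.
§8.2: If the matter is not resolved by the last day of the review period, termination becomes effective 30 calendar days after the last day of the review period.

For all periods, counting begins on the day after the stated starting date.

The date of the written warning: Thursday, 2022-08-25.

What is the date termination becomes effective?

Adding 20 calendar days to 2022-08-25 gives 2022-09-14, which is the last day of the review period.
Adding 30 calendar days to 2022-09-14 gives 2022-10-14, which is the date termination becomes effective.

2022-10-14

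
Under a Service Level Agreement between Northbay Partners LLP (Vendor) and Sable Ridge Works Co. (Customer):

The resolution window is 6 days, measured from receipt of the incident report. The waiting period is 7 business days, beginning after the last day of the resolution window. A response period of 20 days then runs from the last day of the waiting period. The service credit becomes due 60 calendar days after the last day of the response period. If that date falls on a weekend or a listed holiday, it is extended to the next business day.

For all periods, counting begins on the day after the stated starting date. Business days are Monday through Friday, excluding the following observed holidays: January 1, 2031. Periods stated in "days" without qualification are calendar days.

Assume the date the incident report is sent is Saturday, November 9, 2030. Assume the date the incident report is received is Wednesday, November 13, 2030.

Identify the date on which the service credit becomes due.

February 17, 2031

The last day of the resolution window: 6 calendar days after November 13, 2030 is November 19, 2030.
From Tuesday, November 19, 2030, 7 business days (Nov 20, Nov 21, Nov 22, Nov 25, Nov 26, Nov 27, Nov 28, skipping weekends) brings us to Thursday, November 28, 2030, which is the last day of the waiting period.
The last day of the response period: 20 calendar days after November 28, 2030 is December 18, 2030.
Adding 60 calendar days to December 18, 2030 gives February 16, 2031, which is the date on which the service credit becomes due. That falls on a Sunday, so it rolls to the next business day, Monday, February 17, 2031.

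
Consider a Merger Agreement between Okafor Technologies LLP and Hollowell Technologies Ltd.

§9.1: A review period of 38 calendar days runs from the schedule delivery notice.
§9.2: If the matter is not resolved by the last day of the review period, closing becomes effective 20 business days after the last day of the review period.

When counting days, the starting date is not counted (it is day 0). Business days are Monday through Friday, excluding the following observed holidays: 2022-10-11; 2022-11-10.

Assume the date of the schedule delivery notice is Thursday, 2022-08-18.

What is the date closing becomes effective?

2022-10-24

The last day of the review period: 2022-08-18 + 38 days = 2022-09-25.
The date closing becomes effective: counting 20 business days from Sunday, 2022-09-25 (Sep 26, Sep 27, Sep 28, Sep 29, …, Oct 20, Oct 21, Oct 24, skipping weekends and the listed holiday on Oct 11) reaches Monday, 2022-10-24.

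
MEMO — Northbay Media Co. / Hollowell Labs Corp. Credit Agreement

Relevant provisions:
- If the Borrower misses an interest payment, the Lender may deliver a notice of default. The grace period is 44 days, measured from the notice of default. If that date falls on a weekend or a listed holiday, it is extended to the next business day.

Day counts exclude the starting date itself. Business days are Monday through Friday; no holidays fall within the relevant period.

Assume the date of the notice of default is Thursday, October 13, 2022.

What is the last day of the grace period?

November 28, 2022

The last day of the grace period: October 13, 2022 + 44 days = November 26, 2022. That falls on a Saturday, so it rolls to the next business day, Monday, November 28, 2022.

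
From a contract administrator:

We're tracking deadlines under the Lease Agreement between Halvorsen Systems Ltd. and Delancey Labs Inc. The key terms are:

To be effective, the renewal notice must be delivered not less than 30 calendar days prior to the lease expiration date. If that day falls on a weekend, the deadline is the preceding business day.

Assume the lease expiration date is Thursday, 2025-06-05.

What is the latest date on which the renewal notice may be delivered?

2025-05-06

Counting back 30 calendar days from 2025-06-05 gives 2025-05-06. That is a Tuesday, so no adjustment is needed.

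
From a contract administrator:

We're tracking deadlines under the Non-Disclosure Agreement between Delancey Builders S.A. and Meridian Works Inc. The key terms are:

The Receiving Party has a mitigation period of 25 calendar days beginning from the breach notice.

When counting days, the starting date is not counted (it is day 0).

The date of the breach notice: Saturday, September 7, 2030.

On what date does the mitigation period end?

The last day of the mitigation period: 25 calendar days after September 7, 2030 is October 2, 2030.

October 2, 2030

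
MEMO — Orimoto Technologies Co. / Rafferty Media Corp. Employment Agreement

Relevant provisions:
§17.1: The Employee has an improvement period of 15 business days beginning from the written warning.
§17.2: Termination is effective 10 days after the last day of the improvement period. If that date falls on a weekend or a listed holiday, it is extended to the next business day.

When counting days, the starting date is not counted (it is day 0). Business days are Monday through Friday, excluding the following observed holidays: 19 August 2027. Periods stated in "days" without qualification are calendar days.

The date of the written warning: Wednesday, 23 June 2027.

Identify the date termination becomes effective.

The last day of the improvement period: counting 15 business days from Wednesday, 23 June 2027 (Jun 24, Jun 25, Jun 28, Jun 29, …, Jul 12, Jul 13, Jul 14, skipping weekends) reaches Wednesday, 14 July 2027.
The date termination becomes effective: 14 July 2027 + 10 days = 24 July 2027. That falls on a Saturday, so it rolls to the next business day, Monday, 26 July 2027.

26 July 2027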